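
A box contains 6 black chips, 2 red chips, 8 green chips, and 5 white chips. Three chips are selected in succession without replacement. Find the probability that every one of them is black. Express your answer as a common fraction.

2/133

P(every draw is black) = 6/21 × 5/20 × 4/19 = 120/7980 = 2/133.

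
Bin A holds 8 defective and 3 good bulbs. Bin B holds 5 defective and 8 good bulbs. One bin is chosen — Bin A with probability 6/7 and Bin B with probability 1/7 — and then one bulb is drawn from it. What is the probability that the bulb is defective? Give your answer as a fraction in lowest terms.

97/143

From Bin A: P(defective) = 8/11.
From Bin B: P(defective) = 5/13.
Total probability = (6/7)(8/11) + (1/7)(5/13) = 97/143.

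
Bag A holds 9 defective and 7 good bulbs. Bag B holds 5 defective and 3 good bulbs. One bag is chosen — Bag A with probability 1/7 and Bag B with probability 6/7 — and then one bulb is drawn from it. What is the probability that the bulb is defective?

From Bag A: P(defective) = 9/16.
From Bag B: P(defective) = 5/8.
Total probability = (1/7)(9/16) + (6/7)(5/8) = 69/112.

69/112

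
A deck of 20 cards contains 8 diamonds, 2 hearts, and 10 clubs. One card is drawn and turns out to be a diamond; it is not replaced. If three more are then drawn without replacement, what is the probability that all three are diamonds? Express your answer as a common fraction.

With the first card removed, 7 diamonds remain out of 19.
P = 7/19 × 6/18 × 5/17 = 210/5814 = 35/969.

35/969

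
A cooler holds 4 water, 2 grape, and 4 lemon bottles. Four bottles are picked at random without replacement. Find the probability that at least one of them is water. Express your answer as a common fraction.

P(no water) = 6/10 × 5/9 × 4/8 × 3/7 = 360/5040 = 1/14.
P(at least one) = 1 − 1/14 = 13/14.

13/14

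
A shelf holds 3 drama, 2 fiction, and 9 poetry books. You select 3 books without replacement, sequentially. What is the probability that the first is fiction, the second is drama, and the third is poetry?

Chain rule:
P = 2/14 × 3/13 × 9/12 = 54/2184 = 9/364.

9/364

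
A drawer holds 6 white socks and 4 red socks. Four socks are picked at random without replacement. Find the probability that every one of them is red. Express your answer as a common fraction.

1/210

P(all red) = 4/10 × 3/9 × 2/8 × 1/7 = 24/5040 = 1/210.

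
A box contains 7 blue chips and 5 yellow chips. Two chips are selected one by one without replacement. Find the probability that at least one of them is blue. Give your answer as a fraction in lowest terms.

P(no blue) = 5/12 × 4/11 = 20/132 = 5/33.
P(at least one) = 1 − 5/33 = 28/33.

28/33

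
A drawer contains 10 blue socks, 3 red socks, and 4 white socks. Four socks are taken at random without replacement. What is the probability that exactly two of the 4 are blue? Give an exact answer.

One ordering (blue drawn first) has probability 10/17 × 9/16 × 7/15 × 6/14 = 3780/57120 = 9/136.
There are C(4,2) = 6 such orderings, each equally likely, so P = 6 × 9/136 = 27/68.

27/68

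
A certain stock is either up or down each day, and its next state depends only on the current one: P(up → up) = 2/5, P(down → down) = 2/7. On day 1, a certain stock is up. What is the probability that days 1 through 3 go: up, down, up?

Day 1 is given. For each transition, use the conditional probability from the current state:
P(down | up) = 3/5; P(up | down) = 5/7.
P = 3/5 × 5/7 = 15/35 = 3/7.

3/7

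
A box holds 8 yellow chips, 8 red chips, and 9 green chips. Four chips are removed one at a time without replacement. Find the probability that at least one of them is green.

P(no green) = 16/25 × 15/24 × 14/23 × 13/22 = 43680/303600 = 182/1265.
P(at least one) = 1 − 182/1265 = 1083/1265.

1083/1265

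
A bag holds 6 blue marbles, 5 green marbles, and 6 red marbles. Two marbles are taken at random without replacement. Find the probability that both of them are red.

P = 6/17 × 5/16 = 30/272 = 15/136.

15/136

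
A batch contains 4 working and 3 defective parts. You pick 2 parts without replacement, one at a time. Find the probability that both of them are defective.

P(all defective) = 3/7 × 2/6 = 6/42 = 1/7.

1/7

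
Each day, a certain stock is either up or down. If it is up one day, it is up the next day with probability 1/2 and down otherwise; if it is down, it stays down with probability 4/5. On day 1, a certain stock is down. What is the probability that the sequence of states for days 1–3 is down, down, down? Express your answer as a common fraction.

16/25

Day 1 is given. For each transition, use the conditional probability from the current state:
P(down | down) = 4/5; P(down | down) = 4/5.
P = 4/5 × 4/5 = 16/25.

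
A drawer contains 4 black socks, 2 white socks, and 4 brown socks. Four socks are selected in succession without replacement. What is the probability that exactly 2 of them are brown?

3/7

One ordering (brown drawn first) has probability 4/10 × 3/9 × 6/8 × 5/7 = 360/5040 = 1/14.
There are C(4,2) = 6 such orderings, each equally likely, so P = 6 × 1/14 = 3/7.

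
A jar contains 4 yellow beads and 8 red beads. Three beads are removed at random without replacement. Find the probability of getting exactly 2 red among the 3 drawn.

One ordering (red drawn first) has probability 8/12 × 7/11 × 4/10 = 224/1320 = 28/165.
There are C(3,2) = 3 such orderings, each equally likely, so P = 3 × 28/165 = 28/55.

28/55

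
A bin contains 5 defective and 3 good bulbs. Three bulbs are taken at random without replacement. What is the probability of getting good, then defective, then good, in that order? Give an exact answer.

Each draw changes the counts, so multiply the conditional probabilities along the sequence:
P = 3/8 × 5/7 × 2/6 = 30/336 = 5/56.

5/56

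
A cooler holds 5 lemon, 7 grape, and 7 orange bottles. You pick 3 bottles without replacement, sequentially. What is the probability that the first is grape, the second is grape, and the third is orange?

49/969

Multiply the probability of each draw given the previous ones:
P = 7/19 × 6/18 × 7/17 = 294/5814 = 49/969.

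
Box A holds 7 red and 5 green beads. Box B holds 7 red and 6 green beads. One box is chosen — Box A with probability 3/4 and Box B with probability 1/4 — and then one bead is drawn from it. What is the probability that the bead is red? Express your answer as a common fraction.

119/208

From Box A: P(red) = 7/12.
From Box B: P(red) = 7/13.
Total probability = (3/4)(7/12) + (1/4)(7/13) = 119/208.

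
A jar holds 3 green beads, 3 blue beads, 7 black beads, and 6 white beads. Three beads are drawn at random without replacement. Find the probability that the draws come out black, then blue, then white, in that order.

7/323

Multiply the probability of each draw given the previous ones:
P = 7/19 × 3/18 × 6/17 = 126/5814 = 7/323.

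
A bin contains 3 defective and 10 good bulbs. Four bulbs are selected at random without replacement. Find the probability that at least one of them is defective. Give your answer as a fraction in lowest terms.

P(no defective) = 10/13 × 9/12 × 8/11 × 7/10 = 5040/17160 = 42/143.
P(at least one) = 1 − 42/143 = 101/143.

101/143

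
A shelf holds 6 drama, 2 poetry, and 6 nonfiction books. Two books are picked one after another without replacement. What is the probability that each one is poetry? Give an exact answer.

P(every draw is poetry) = 2/14 × 1/13 = 2/182 = 1/91.

1/91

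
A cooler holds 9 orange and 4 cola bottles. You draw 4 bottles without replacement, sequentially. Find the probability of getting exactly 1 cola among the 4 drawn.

336/715

One ordering (cola drawn first) has probability 4/13 × 9/12 × 8/11 × 7/10 = 2016/17160 = 84/715.
There are C(4,1) = 4 such orderings, each equally likely, so P = 4 × 84/715 = 336/715.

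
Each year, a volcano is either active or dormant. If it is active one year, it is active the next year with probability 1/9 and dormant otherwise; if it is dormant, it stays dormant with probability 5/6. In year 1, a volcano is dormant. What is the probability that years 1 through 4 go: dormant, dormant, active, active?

Year 1 is given. For each transition, use the conditional probability from the current state:
P(dormant | dormant) = 5/6; P(active | dormant) = 1/6; P(active | active) = 1/9.
P = 5/6 × 1/6 × 1/9 = 5/324.

5/324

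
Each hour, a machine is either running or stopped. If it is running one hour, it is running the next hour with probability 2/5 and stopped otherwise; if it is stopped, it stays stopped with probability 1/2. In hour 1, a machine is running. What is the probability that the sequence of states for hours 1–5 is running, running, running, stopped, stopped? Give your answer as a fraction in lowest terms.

Hour 1 is given. For each transition, use the conditional probability from the current state:
P(running | running) = 2/5; P(running | running) = 2/5; P(stopped | running) = 3/5; P(stopped | stopped) = 1/2.
P = 2/5 × 2/5 × 3/5 × 1/2 = 12/250 = 6/125.

6/125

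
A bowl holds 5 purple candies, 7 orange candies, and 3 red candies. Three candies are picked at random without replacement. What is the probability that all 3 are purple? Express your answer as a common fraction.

2/91

P(every draw is purple) = 5/15 × 4/14 × 3/13 = 60/2730 = 2/91.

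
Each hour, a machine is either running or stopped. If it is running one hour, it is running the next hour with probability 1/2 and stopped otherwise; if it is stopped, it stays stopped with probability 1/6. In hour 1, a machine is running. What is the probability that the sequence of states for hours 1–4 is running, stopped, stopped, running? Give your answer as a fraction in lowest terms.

5/72

Hour 1 is given. For each transition, use the conditional probability from the current state:
P(stopped | running) = 1/2; P(stopped | stopped) = 1/6; P(running | stopped) = 5/6.
P = 1/2 × 1/6 × 5/6 = 5/72.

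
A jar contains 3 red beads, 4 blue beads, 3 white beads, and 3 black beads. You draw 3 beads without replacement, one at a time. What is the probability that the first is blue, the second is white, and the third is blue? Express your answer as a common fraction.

Multiply the probability of each draw given the previous ones:
P = 4/13 × 3/12 × 3/11 = 36/1716 = 3/143.

3/143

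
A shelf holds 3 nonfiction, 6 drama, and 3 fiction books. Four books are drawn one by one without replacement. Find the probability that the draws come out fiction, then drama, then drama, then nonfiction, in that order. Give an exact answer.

Each draw changes the counts, so multiply the conditional probabilities along the sequence:
P = 3/12 × 6/11 × 5/10 × 3/9 = 270/11880 = 1/44.

1/44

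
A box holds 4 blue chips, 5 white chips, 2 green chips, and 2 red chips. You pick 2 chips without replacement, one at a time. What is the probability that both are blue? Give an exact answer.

1/13

P(every draw is blue) = 4/13 × 3/12 = 12/156 = 1/13.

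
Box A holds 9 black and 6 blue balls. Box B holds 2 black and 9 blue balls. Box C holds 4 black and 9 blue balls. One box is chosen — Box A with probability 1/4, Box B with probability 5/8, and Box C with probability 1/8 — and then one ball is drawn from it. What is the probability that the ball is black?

From Box A: P(black) = 9/15.
From Box B: P(black) = 2/11.
From Box C: P(black) = 4/13.
Total probability = (1/4)(9/15) + (5/8)(2/11) + (1/8)(4/13) = 216/715.

216/715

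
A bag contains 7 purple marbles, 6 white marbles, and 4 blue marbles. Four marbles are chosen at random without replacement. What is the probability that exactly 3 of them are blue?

One ordering (blue drawn first) has probability 4/17 × 3/16 × 2/15 × 13/14 = 312/57120 = 13/2380.
There are C(4,3) = 4 such orderings, each equally likely, so P = 4 × 13/2380 = 13/595.

13/595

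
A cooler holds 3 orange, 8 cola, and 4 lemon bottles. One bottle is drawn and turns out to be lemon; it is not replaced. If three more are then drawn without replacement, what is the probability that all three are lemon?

1/364

With the first bottle removed, 3 lemon remain out of 14.
P = 3/14 × 2/13 × 1/12 = 6/2184 = 1/364.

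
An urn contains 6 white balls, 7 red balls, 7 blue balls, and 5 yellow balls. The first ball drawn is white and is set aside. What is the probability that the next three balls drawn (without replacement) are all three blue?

35/2024

After the first draw, 7 of the remaining 24 balls are blue.
P = 7/24 × 6/23 × 5/22 = 210/12144 = 35/2024.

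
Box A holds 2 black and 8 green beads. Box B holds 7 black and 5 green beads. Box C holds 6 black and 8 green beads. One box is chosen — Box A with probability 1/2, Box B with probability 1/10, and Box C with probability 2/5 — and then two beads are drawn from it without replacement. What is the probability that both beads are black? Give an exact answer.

3923/36036

From Box A: P(both black) = (2/10)(1/9) = 1/45.
From Box B: P(both black) = (7/12)(6/11) = 7/22.
From Box C: P(both black) = (6/14)(5/13) = 15/91.
Total probability = (1/2)(1/45) + (1/10)(7/22) + (2/5)(15/91) = 3923/36036.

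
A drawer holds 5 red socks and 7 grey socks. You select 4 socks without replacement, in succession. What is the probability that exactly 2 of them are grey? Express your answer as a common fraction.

14/33

One ordering (grey drawn first) has probability 7/12 × 6/11 × 5/10 × 4/9 = 840/11880 = 7/99.
There are C(4,2) = 6 such orderings, each equally likely, so P = 6 × 7/99 = 14/33.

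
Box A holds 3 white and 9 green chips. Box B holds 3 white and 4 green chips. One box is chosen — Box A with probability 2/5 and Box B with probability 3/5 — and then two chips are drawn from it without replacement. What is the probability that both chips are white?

8/77

From Box A: P(both white) = (3/12)(2/11) = 1/22.
From Box B: P(both white) = (3/7)(2/6) = 1/7.
Total probability = (2/5)(1/22) + (3/5)(1/7) = 8/77.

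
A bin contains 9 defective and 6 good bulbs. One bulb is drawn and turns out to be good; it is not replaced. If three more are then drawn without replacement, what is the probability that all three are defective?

3/13

With the first bulb removed, 9 defective remain out of 14.
P = 9/14 × 8/13 × 7/12 = 504/2184 = 3/13.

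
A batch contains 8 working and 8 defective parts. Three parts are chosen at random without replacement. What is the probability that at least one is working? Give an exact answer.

P(no working) = 8/16 × 7/15 × 6/14 = 336/3360 = 1/10.
P(at least one) = 1 − 1/10 = 9/10.

9/10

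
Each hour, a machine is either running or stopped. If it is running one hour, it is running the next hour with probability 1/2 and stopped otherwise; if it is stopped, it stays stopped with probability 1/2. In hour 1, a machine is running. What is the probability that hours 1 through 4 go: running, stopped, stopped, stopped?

1/8

Hour 1 is given. For each transition, use the conditional probability from the current state:
P(stopped | running) = 1/2; P(stopped | stopped) = 1/2; P(stopped | stopped) = 1/2.
P = 1/2 × 1/2 × 1/2 = 1/8.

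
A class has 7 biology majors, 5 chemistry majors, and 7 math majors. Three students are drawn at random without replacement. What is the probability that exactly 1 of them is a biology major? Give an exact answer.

154/323

One ordering (a biology major drawn first) has probability 7/19 × 12/18 × 11/17 = 924/5814 = 154/969.
There are C(3,1) = 3 such orderings, each equally likely, so P = 3 × 154/969 = 154/323.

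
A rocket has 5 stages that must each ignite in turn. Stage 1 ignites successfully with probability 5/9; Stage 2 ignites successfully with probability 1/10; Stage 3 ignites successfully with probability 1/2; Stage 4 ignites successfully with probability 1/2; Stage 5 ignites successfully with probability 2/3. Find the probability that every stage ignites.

1/108

Multiplying along the chain,
P = 5/9 × 1/10 × 1/2 × 1/2 × 2/3 = 10/1080 = 1/108.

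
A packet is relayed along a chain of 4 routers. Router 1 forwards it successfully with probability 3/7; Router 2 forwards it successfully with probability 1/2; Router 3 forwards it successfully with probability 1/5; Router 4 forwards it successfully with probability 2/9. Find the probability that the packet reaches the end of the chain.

1/105

Multiplying along the chain,
P = 3/7 × 1/2 × 1/5 × 2/9 = 6/630 = 1/105.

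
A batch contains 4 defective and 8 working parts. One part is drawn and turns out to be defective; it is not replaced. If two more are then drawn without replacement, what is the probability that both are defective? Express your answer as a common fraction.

3/55

With the first part removed, 3 defective remain out of 11.
P = 3/11 × 2/10 = 6/110 = 3/55.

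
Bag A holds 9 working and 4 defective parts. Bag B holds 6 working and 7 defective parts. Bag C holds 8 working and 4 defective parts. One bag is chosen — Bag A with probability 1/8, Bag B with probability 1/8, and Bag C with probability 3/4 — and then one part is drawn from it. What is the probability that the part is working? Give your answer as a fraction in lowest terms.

From Bag A: P(working) = 9/13.
From Bag B: P(working) = 6/13.
From Bag C: P(working) = 8/12.
Total probability = (1/8)(9/13) + (1/8)(6/13) + (3/4)(8/12) = 67/104.

67/104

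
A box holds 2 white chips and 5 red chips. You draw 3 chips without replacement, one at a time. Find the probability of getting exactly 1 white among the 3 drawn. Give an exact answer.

4/7

One ordering (white drawn first) has probability 2/7 × 5/6 × 4/5 = 40/210 = 4/21.
There are C(3,1) = 3 such orderings, each equally likely, so P = 3 × 4/21 = 4/7.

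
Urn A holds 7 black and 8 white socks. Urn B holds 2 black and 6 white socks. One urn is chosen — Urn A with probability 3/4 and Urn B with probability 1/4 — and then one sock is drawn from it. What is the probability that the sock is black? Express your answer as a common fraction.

From Urn A: P(black) = 7/15.
From Urn B: P(black) = 2/8.
Total probability = (3/4)(7/15) + (1/4)(2/8) = 33/80.

33/80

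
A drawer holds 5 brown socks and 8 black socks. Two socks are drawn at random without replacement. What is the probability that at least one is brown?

P(no brown) = 8/13 × 7/12 = 56/156 = 14/39.
P(at least one) = 1 − 14/39 = 25/39.

25/39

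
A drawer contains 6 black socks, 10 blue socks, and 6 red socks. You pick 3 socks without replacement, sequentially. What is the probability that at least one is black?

7/11

P(no black) = 16/22 × 15/21 × 14/20 = 3360/9240 = 4/11.
P(at least one) = 1 − 4/11 = 7/11.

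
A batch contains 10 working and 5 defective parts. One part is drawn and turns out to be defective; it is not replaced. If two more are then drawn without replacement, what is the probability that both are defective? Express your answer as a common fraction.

After the first draw, 4 of the remaining 14 parts are defective.
P = 4/14 × 3/13 = 12/182 = 6/91.

6/91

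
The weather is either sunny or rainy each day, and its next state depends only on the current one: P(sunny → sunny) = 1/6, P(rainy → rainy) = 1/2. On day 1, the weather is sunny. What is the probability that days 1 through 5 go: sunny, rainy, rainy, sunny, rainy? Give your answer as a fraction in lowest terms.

Day 1 is given. For each transition, use the conditional probability from the current state:
P(rainy | sunny) = 5/6; P(rainy | rainy) = 1/2; P(sunny | rainy) = 1/2; P(rainy | sunny) = 5/6.
P = 5/6 × 1/2 × 1/2 × 5/6 = 25/144.

25/144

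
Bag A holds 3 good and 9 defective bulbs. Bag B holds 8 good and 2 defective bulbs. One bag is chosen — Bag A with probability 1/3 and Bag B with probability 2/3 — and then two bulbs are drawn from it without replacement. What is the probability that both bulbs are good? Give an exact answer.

From Bag A: P(both good) = (3/12)(2/11) = 1/22.
From Bag B: P(both good) = (8/10)(7/9) = 28/45.
Total probability = (1/3)(1/22) + (2/3)(28/45) = 1277/2970.

1277/2970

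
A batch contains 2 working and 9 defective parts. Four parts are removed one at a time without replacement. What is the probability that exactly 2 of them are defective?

One ordering (defective drawn first) has probability 9/11 × 8/10 × 2/9 × 1/8 = 144/7920 = 1/55.
There are C(4,2) = 6 such orderings, each equally likely, so P = 6 × 1/55 = 6/55.

6/55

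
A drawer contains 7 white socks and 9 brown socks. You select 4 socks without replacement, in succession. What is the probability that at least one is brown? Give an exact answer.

P(no brown) = 7/16 × 6/15 × 5/14 × 4/13 = 840/43680 = 1/52.
P(at least one) = 1 − 1/52 = 51/52.

51/52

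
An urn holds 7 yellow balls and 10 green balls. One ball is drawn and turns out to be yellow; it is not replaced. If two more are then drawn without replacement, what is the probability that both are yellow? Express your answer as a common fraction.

1/8

With the first ball removed, 6 yellow remain out of 16.
P = 6/16 × 5/15 = 30/240 = 1/8.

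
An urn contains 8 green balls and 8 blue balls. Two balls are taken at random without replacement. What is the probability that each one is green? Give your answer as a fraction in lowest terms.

7/30

P(all green) = 8/16 × 7/15 = 56/240 = 7/30.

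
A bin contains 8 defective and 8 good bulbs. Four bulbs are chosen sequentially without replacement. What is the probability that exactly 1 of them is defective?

One ordering (defective drawn first) has probability 8/16 × 8/15 × 7/14 × 6/13 = 2688/43680 = 4/65.
There are C(4,1) = 4 such orderings, each equally likely, so P = 4 × 4/65 = 16/65.

16/65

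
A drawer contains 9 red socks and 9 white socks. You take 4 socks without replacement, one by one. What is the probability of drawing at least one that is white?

P(no white) = 9/18 × 8/17 × 7/16 × 6/15 = 3024/73440 = 7/170.
P(at least one) = 1 − 7/170 = 163/170.

163/170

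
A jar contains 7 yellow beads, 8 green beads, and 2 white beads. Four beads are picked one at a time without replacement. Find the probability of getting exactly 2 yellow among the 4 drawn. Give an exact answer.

One ordering (yellow drawn first) has probability 7/17 × 6/16 × 10/15 × 9/14 = 3780/57120 = 9/136.
There are C(4,2) = 6 such orderings, each equally likely, so P = 6 × 9/136 = 27/68.

27/68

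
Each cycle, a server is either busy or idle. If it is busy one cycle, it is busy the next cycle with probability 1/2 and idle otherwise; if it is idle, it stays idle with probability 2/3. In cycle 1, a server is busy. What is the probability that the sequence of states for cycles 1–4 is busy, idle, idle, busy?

Cycle 1 is given. For each transition, use the conditional probability from the current state:
P(idle | busy) = 1/2; P(idle | idle) = 2/3; P(busy | idle) = 1/3.
P = 1/2 × 2/3 × 1/3 = 2/18 = 1/9.

1/9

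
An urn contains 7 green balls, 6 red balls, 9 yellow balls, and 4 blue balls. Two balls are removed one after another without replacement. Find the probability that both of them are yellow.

P = 9/26 × 8/25 = 72/650 = 36/325.

36/325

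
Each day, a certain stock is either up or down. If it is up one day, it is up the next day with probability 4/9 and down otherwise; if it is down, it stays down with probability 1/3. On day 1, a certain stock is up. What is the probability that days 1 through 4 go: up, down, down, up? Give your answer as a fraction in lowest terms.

Day 1 is given. For each transition, use the conditional probability from the current state:
P(down | up) = 5/9; P(down | down) = 1/3; P(up | down) = 2/3.
P = 5/9 × 1/3 × 2/3 = 10/81.

10/81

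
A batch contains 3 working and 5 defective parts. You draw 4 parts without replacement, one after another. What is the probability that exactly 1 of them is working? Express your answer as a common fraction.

One ordering (working drawn first) has probability 3/8 × 5/7 × 4/6 × 3/5 = 180/1680 = 3/28.
There are C(4,1) = 4 such orderings, each equally likely, so P = 4 × 3/28 = 3/7.

3/7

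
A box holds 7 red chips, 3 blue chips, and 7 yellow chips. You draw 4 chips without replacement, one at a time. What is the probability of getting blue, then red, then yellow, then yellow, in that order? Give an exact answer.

Multiply the probability of each draw given the previous ones:
P = 3/17 × 7/16 × 7/15 × 6/14 = 882/57120 = 21/1360.

21/1360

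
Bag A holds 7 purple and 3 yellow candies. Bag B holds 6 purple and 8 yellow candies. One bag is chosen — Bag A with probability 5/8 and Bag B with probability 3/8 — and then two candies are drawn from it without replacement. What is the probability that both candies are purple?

From Bag A: P(both purple) = (7/10)(6/9) = 7/15.
From Bag B: P(both purple) = (6/14)(5/13) = 15/91.
Total probability = (5/8)(7/15) + (3/8)(15/91) = 193/546.

193/546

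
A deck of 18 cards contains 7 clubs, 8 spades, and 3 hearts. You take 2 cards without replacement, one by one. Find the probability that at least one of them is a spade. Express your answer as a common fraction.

P(no spades) = 10/18 × 9/17 = 90/306 = 5/17.
P(at least one) = 1 − 5/17 = 12/17.

12/17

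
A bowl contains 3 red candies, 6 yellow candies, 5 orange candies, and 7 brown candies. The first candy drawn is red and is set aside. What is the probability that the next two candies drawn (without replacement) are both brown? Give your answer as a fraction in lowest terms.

21/190

With the first candy removed, 7 brown remain out of 20.
P = 7/20 × 6/19 = 42/380 = 21/190.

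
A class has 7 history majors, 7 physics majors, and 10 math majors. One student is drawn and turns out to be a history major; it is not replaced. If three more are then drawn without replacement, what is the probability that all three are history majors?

After the first draw, 6 of the remaining 23 students are history majors.
P = 6/23 × 5/22 × 4/21 = 120/10626 = 20/1771.

20/1771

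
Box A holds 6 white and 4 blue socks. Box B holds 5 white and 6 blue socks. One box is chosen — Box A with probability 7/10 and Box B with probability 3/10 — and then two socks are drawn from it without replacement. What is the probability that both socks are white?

From Box A: P(both white) = (6/10)(5/9) = 1/3.
From Box B: P(both white) = (5/11)(4/10) = 2/11.
Total probability = (7/10)(1/3) + (3/10)(2/11) = 19/66.

19/66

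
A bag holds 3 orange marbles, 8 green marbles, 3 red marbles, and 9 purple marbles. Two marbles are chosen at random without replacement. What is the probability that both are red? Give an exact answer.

3/253

P(every draw is red) = 3/23 × 2/22 = 6/506 = 3/253.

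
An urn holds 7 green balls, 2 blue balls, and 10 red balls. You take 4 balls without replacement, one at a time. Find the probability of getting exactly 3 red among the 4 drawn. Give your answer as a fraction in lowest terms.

90/323

One ordering (red drawn first) has probability 10/19 × 9/18 × 8/17 × 9/16 = 6480/93024 = 45/646.
There are C(4,3) = 4 such orderings, each equally likely, so P = 4 × 45/646 = 90/323.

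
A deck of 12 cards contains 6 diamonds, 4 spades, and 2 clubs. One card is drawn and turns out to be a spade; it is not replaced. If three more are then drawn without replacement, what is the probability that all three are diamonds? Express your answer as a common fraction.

4/33

With the first card removed, 6 diamonds remain out of 11.
P = 6/11 × 5/10 × 4/9 = 120/990 = 4/33.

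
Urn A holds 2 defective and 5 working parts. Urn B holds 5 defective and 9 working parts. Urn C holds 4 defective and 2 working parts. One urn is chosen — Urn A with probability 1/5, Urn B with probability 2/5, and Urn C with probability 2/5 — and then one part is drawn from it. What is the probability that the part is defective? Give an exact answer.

From Urn A: P(defective) = 2/7.
From Urn B: P(defective) = 5/14.
From Urn C: P(defective) = 4/6.
Total probability = (1/5)(2/7) + (2/5)(5/14) + (2/5)(4/6) = 7/15.

7/15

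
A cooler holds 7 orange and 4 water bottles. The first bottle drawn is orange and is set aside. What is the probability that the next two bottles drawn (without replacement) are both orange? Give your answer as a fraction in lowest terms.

With the first bottle removed, 6 orange remain out of 10.
P = 6/10 × 5/9 = 30/90 = 1/3.

1/3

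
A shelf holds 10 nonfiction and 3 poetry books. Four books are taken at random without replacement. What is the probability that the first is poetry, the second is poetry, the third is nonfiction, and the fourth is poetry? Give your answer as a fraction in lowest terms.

Chain rule:
P = 3/13 × 2/12 × 10/11 × 1/10 = 60/17160 = 1/286.

1/286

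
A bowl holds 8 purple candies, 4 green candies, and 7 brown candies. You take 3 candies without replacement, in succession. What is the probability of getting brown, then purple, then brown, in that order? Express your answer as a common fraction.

56/969

Multiply the probability of each draw given the previous ones:
P = 7/19 × 8/18 × 6/17 = 336/5814 = 56/969.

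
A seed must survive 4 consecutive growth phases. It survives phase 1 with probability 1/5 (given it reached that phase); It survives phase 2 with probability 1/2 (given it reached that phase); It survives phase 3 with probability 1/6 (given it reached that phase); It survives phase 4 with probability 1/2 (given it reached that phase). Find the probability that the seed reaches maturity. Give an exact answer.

The events are sequential, so multiply the conditional probabilities:
P = 1/5 × 1/2 × 1/6 × 1/2 = 1/120.

1/120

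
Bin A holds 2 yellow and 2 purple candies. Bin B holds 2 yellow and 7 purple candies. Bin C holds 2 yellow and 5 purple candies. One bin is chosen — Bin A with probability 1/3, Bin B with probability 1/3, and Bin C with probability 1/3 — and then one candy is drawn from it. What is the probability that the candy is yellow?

From Bin A: P(yellow) = 2/4.
From Bin B: P(yellow) = 2/9.
From Bin C: P(yellow) = 2/7.
Total probability = (1/3)(2/4) + (1/3)(2/9) + (1/3)(2/7) = 127/378.

127/378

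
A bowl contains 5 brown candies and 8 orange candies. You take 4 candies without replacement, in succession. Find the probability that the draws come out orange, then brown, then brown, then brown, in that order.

4/143

Chain rule:
P = 8/13 × 5/12 × 4/11 × 3/10 = 480/17160 = 4/143.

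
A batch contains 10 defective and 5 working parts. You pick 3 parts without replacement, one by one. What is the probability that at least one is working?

67/91

P(no working) = 10/15 × 9/14 × 8/13 = 720/2730 = 24/91.
P(at least one) = 1 − 24/91 = 67/91.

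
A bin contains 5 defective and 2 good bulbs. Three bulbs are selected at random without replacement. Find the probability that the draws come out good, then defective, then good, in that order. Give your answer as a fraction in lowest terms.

1/21

Multiply the probability of each draw given the previous ones:
P = 2/7 × 5/6 × 1/5 = 10/210 = 1/21.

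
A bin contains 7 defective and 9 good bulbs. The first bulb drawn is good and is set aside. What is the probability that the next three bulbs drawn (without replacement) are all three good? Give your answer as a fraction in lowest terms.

8/65

After the first draw, 8 of the remaining 15 bulbs are good.
P = 8/15 × 7/14 × 6/13 = 336/2730 = 8/65.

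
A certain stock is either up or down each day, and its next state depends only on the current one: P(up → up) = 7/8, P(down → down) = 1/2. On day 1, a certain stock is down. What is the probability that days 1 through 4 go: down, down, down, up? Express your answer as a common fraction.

1/8

Day 1 is given. For each transition, use the conditional probability from the current state:
P(down | down) = 1/2; P(down | down) = 1/2; P(up | down) = 1/2.
P = 1/2 × 1/2 × 1/2 = 1/8.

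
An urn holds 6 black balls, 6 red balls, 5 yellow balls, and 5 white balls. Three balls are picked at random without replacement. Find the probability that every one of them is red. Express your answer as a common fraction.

P(all red) = 6/22 × 5/21 × 4/20 = 120/9240 = 1/77.

1/77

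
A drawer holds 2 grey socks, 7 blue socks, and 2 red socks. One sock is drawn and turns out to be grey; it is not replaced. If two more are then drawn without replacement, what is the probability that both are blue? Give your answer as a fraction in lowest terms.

7/15

With the first sock removed, 7 blue remain out of 10.
P = 7/10 × 6/9 = 42/90 = 7/15.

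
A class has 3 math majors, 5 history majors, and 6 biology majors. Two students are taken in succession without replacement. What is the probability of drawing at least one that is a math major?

36/91

P(no math majors) = 11/14 × 10/13 = 110/182 = 55/91.
P(at least one) = 1 − 55/91 = 36/91.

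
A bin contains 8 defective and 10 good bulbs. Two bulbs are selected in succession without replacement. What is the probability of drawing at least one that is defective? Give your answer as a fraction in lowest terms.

P(no defective) = 10/18 × 9/17 = 90/306 = 5/17.
P(at least one) = 1 − 5/17 = 12/17.

12/17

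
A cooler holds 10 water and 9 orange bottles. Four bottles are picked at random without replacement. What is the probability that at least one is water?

625/646

P(no water) = 9/19 × 8/18 × 7/17 × 6/16 = 3024/93024 = 21/646.
P(at least one) = 1 − 21/646 = 625/646.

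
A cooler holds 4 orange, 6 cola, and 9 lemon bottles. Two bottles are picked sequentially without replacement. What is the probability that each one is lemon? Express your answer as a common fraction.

P(every draw is lemon) = 9/19 × 8/18 = 72/342 = 4/19.

4/19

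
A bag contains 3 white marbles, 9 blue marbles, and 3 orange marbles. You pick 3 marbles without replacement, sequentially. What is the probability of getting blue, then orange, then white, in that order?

Each draw changes the counts, so multiply the conditional probabilities along the sequence:
P = 9/15 × 3/14 × 3/13 = 81/2730 = 27/910.

27/910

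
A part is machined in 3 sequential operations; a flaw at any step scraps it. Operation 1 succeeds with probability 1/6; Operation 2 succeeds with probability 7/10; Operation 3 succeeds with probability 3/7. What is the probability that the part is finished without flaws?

The events are sequential, so multiply the conditional probabilities:
P = 1/6 × 7/10 × 3/7 = 21/420 = 1/20.

1/20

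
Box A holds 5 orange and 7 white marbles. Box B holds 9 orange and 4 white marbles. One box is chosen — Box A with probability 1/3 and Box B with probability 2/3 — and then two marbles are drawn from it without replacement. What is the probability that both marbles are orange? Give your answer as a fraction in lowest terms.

From Box A: P(both orange) = (5/12)(4/11) = 5/33.
From Box B: P(both orange) = (9/13)(8/12) = 6/13.
Total probability = (1/3)(5/33) + (2/3)(6/13) = 461/1287.

461/1287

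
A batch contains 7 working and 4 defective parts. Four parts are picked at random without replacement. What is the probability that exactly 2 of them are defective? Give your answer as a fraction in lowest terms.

21/55

One ordering (defective drawn first) has probability 4/11 × 3/10 × 7/9 × 6/8 = 504/7920 = 7/110.
There are C(4,2) = 6 such orderings, each equally likely, so P = 6 × 7/110 = 21/55.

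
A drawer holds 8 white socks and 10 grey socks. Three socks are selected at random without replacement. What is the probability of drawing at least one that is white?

29/34

P(no white) = 10/18 × 9/17 × 8/16 = 720/4896 = 5/34.
P(at least one) = 1 − 5/34 = 29/34.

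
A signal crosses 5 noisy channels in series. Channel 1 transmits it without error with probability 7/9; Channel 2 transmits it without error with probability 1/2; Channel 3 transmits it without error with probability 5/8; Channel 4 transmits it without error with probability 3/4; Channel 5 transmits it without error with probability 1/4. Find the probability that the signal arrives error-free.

Multiplying along the chain,
P = 7/9 × 1/2 × 5/8 × 3/4 × 1/4 = 105/2304 = 35/768.

35/768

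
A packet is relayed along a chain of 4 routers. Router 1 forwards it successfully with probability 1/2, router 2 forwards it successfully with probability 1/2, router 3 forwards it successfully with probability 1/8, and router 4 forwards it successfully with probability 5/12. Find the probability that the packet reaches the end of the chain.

5/384

Multiplying along the chain,
P = 1/2 × 1/2 × 1/8 × 5/12 = 5/384.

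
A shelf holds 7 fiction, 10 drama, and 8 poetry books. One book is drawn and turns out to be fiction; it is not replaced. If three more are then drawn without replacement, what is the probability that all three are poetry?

After the first draw, 8 of the remaining 24 books are poetry.
P = 8/24 × 7/23 × 6/22 = 336/12144 = 7/253.

7/253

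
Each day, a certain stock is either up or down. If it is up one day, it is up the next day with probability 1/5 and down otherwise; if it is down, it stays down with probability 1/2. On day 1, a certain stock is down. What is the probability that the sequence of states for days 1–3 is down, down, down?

Day 1 is given. For each transition, use the conditional probability from the current state:
P(down | down) = 1/2; P(down | down) = 1/2.
P = 1/2 × 1/2 = 1/4.

1/4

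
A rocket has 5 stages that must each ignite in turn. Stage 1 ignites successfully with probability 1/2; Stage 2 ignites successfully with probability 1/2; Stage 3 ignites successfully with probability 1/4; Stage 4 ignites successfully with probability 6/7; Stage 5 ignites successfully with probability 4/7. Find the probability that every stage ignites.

3/98

Each stage is reached only if all earlier stages succeed, so
P = 1/2 × 1/2 × 1/4 × 6/7 × 4/7 = 24/784 = 3/98.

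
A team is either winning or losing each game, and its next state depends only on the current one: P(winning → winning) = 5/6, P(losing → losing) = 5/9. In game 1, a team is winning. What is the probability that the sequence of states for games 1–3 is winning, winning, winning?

25/36

Game 1 is given. For each transition, use the conditional probability from the current state:
P(winning | winning) = 5/6; P(winning | winning) = 5/6.
P = 5/6 × 5/6 = 25/36.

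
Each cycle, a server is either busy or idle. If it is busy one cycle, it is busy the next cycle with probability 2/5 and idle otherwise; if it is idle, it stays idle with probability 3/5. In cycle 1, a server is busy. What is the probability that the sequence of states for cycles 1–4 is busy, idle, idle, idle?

27/125

Cycle 1 is given. For each transition, use the conditional probability from the current state:
P(idle | busy) = 3/5; P(idle | idle) = 3/5; P(idle | idle) = 3/5.
P = 3/5 × 3/5 × 3/5 = 27/125.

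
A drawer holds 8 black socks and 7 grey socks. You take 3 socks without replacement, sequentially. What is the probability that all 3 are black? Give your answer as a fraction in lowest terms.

P(all black) = 8/15 × 7/14 × 6/13 = 336/2730 = 8/65.

8/65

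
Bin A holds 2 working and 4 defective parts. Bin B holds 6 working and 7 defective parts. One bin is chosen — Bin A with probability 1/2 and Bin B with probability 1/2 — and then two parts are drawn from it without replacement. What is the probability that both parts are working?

101/780

From Bin A: P(both working) = (2/6)(1/5) = 1/15.
From Bin B: P(both working) = (6/13)(5/12) = 5/26.
Total probability = (1/2)(1/15) + (1/2)(5/26) = 101/780.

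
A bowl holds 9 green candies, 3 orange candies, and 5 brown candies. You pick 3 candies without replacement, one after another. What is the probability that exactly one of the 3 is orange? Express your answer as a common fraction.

273/680

One ordering (orange drawn first) has probability 3/17 × 14/16 × 13/15 = 546/4080 = 91/680.
There are C(3,1) = 3 such orderings, each equally likely, so P = 3 × 91/680 = 273/680.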